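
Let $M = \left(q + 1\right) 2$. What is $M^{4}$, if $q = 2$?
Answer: $1296$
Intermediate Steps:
$M = 6$ ($M = \left(2 + 1\right) 2 = 3 \cdot 2 = 6$)
$M^{4} = 6^{4} = 1296$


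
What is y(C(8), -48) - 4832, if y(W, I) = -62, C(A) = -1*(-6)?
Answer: -4894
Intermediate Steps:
C(A) = 6
y(C(8), -48) - 4832 = -62 - 4832 = -4894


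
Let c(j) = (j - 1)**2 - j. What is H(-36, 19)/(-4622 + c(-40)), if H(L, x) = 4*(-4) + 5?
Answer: 11/2901 ≈ 0.0037918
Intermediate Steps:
H(L, x) = -11 (H(L, x) = -16 + 5 = -11)
c(j) = (-1 + j)**2 - j
H(-36, 19)/(-4622 + c(-40)) = -11/(-4622 + ((-1 - 40)**2 - 1*(-40))) = -11/(-4622 + ((-41)**2 + 40)) = -11/(-4622 + (1681 + 40)) = -11/(-4622 + 1721) = -11/(-2901) = -11*(-1/2901) = 11/2901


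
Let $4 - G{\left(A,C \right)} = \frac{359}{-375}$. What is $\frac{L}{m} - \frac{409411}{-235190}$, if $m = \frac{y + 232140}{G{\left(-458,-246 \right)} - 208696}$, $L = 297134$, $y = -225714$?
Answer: $- \frac{546897829567129261}{56674910250} \approx -9.6497 \cdot 10^{6}$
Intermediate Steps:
$G{\left(A,C \right)} = \frac{1859}{375}$ ($G{\left(A,C \right)} = 4 - \frac{359}{-375} = 4 - 359 \left(- \frac{1}{375}\right) = 4 - - \frac{359}{375} = 4 + \frac{359}{375} = \frac{1859}{375}$)
$m = - \frac{2409750}{78259141}$ ($m = \frac{-225714 + 232140}{\frac{1859}{375} - 208696} = \frac{6426}{- \frac{78259141}{375}} = 6426 \left(- \frac{375}{78259141}\right) = - \frac{2409750}{78259141} \approx -0.030792$)
$\frac{L}{m} - \frac{409411}{-235190} = \frac{297134}{- \frac{2409750}{78259141}} - \frac{409411}{-235190} = 297134 \left(- \frac{78259141}{2409750}\right) - - \frac{409411}{235190} = - \frac{11626725800947}{1204875} + \frac{409411}{235190} = - \frac{546897829567129261}{56674910250}$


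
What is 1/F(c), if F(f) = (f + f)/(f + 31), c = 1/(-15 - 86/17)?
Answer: -5277/17 ≈ -310.41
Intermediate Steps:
c = -17/341 (c = 1/(-15 - 86*1/17) = 1/(-15 - 86/17) = 1/(-341/17) = -17/341 ≈ -0.049853)
F(f) = 2*f/(31 + f) (F(f) = (2*f)/(31 + f) = 2*f/(31 + f))
1/F(c) = 1/(2*(-17/341)/(31 - 17/341)) = 1/(2*(-17/341)/(10554/341)) = 1/(2*(-17/341)*(341/10554)) = 1/(-17/5277) = -5277/17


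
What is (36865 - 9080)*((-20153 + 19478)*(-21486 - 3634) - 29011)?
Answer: 470316389365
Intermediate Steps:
(36865 - 9080)*((-20153 + 19478)*(-21486 - 3634) - 29011) = 27785*(-675*(-25120) - 29011) = 27785*(16956000 - 29011) = 27785*16926989 = 470316389365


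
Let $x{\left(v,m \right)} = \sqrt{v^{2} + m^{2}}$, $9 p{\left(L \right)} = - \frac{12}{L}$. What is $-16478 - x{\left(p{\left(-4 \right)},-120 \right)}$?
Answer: $-16478 - \frac{\sqrt{129601}}{3} \approx -16598.0$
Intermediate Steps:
$p{\left(L \right)} = - \frac{4}{3 L}$ ($p{\left(L \right)} = \frac{\left(-12\right) \frac{1}{L}}{9} = - \frac{4}{3 L}$)
$x{\left(v,m \right)} = \sqrt{m^{2} + v^{2}}$
$-16478 - x{\left(p{\left(-4 \right)},-120 \right)} = -16478 - \sqrt{\left(-120\right)^{2} + \left(- \frac{4}{3 \left(-4\right)}\right)^{2}} = -16478 - \sqrt{14400 + \left(\left(- \frac{4}{3}\right) \left(- \frac{1}{4}\right)\right)^{2}} = -16478 - \sqrt{14400 + \left(\frac{1}{3}\right)^{2}} = -16478 - \sqrt{14400 + \frac{1}{9}} = -16478 - \sqrt{\frac{129601}{9}} = -16478 - \frac{\sqrt{129601}}{3}$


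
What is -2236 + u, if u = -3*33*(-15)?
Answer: -751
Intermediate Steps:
u = 1485 (u = -99*(-15) = 1485)
-2236 + u = -2236 + 1485 = -751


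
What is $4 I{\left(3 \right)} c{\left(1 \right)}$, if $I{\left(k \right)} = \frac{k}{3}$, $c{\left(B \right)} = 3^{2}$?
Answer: $36$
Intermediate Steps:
$c{\left(B \right)} = 9$
$I{\left(k \right)} = \frac{k}{3}$ ($I{\left(k \right)} = k \frac{1}{3} = \frac{k}{3}$)
$4 I{\left(3 \right)} c{\left(1 \right)} = 4 \cdot \frac{1}{3} \cdot 3 \cdot 9 = 4 \cdot 1 \cdot 9 = 4 \cdot 9 = 36$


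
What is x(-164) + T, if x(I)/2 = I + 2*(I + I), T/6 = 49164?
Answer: 293344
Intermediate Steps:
T = 294984 (T = 6*49164 = 294984)
x(I) = 10*I (x(I) = 2*(I + 2*(I + I)) = 2*(I + 2*(2*I)) = 2*(I + 4*I) = 2*(5*I) = 10*I)
x(-164) + T = 10*(-164) + 294984 = -1640 + 294984 = 293344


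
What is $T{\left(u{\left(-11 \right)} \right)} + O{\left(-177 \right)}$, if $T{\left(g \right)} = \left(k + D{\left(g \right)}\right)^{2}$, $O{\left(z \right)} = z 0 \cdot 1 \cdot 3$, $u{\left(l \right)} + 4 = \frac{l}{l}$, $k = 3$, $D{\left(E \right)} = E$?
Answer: $0$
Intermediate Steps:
$u{\left(l \right)} = -3$ ($u{\left(l \right)} = -4 + \frac{l}{l} = -4 + 1 = -3$)
$O{\left(z \right)} = 0$ ($O{\left(z \right)} = 0 \cdot 1 \cdot 3 = 0 \cdot 3 = 0$)
$T{\left(g \right)} = \left(3 + g\right)^{2}$
$T{\left(u{\left(-11 \right)} \right)} + O{\left(-177 \right)} = \left(3 - 3\right)^{2} + 0 = 0^{2} + 0 = 0 + 0 = 0$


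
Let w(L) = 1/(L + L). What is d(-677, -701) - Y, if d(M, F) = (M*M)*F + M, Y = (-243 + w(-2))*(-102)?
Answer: -642628235/2 ≈ -3.2131e+8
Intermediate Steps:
w(L) = 1/(2*L)
Y = 49623/2 (Y = (-243 + (1/2)/(-2))*(-102) = (-243 + (1/2)*(-1/2))*(-102) = (-243 - 1/4)*(-102) = -973/4*(-102) = 49623/2 ≈ 24812.)
d(M, F) = M + F*M**2 (d(M, F) = M**2*F + M = F*M**2 + M = M + F*M**2)
d(-677, -701) - Y = -677*(1 - 701*(-677)) - 1*49623/2 = -677*(1 + 474577) - 49623/2 = -677*474578 - 49623/2 = -321289306 - 49623/2 = -642628235/2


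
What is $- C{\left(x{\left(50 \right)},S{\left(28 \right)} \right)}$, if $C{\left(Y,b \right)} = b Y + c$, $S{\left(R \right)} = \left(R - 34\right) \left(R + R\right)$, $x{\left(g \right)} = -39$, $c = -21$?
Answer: $-13083$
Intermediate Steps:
$S{\left(R \right)} = 2 R \left(-34 + R\right)$ ($S{\left(R \right)} = \left(-34 + R\right) 2 R = 2 R \left(-34 + R\right)$)
$C{\left(Y,b \right)} = -21 + Y b$ ($C{\left(Y,b \right)} = b Y - 21 = Y b - 21 = -21 + Y b$)
$- C{\left(x{\left(50 \right)},S{\left(28 \right)} \right)} = - (-21 - 39 \cdot 2 \cdot 28 \left(-34 + 28\right)) = - (-21 - 39 \cdot 2 \cdot 28 \left(-6\right)) = - (-21 - -13104) = - (-21 + 13104) = \left(-1\right) 13083 = -13083$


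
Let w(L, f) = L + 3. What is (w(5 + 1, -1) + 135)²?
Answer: 20736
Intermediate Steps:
w(L, f) = 3 + L
(w(5 + 1, -1) + 135)² = ((3 + (5 + 1)) + 135)² = ((3 + 6) + 135)² = (9 + 135)² = 144² = 20736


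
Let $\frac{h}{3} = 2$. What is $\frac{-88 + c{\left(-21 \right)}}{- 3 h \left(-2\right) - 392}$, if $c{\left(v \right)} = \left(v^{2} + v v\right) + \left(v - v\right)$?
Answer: $- \frac{397}{178} \approx -2.2303$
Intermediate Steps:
$h = 6$ ($h = 3 \cdot 2 = 6$)
$c{\left(v \right)} = 2 v^{2}$ ($c{\left(v \right)} = \left(v^{2} + v^{2}\right) + 0 = 2 v^{2} + 0 = 2 v^{2}$)
$\frac{-88 + c{\left(-21 \right)}}{- 3 h \left(-2\right) - 392} = \frac{-88 + 2 \left(-21\right)^{2}}{\left(-3\right) 6 \left(-2\right) - 392} = \frac{-88 + 2 \cdot 441}{\left(-18\right) \left(-2\right) - 392} = \frac{-88 + 882}{36 - 392} = \frac{794}{-356} = 794 \left(- \frac{1}{356}\right) = - \frac{397}{178}$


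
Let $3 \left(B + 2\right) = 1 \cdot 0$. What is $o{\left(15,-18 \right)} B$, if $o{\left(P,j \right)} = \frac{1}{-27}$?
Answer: $\frac{2}{27} \approx 0.074074$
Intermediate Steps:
$o{\left(P,j \right)} = - \frac{1}{27}$
$B = -2$ ($B = -2 + \frac{1 \cdot 0}{3} = -2 + \frac{1}{3} \cdot 0 = -2 + 0 = -2$)
$o{\left(15,-18 \right)} B = \left(- \frac{1}{27}\right) \left(-2\right) = \frac{2}{27}$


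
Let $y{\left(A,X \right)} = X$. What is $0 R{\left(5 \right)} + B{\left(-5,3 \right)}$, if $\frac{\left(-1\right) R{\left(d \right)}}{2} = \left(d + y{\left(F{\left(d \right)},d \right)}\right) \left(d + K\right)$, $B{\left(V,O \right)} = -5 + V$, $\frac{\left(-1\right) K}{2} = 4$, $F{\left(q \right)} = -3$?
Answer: $-10$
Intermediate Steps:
$K = -8$ ($K = \left(-2\right) 4 = -8$)
$R{\left(d \right)} = - 4 d \left(-8 + d\right)$ ($R{\left(d \right)} = - 2 \left(d + d\right) \left(d - 8\right) = - 2 \cdot 2 d \left(-8 + d\right) = - 4 d \left(-8 + d\right)$)
$0 R{\left(5 \right)} + B{\left(-5,3 \right)} = 0 \cdot 4 \cdot 5 \left(8 - 5\right) - 10 = 0 \cdot 4 \cdot 5 \cdot 3 - 10 = 0 \cdot 60 - 10 = 0 - 10 = -10$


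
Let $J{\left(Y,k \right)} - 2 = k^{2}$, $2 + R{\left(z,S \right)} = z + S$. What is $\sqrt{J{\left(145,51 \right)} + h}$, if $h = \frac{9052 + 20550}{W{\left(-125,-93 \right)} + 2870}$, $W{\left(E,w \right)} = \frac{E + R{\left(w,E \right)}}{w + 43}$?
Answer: $\frac{\sqrt{2162903104063}}{28769} \approx 51.12$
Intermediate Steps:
$R{\left(z,S \right)} = -2 + S + z$ ($R{\left(z,S \right)} = -2 + \left(z + S\right) = -2 + \left(S + z\right) = -2 + S + z$)
$J{\left(Y,k \right)} = 2 + k^{2}$
$W{\left(E,w \right)} = \frac{-2 + w + 2 E}{43 + w}$ ($W{\left(E,w \right)} = \frac{E + \left(-2 + E + w\right)}{w + 43} = \frac{-2 + w + 2 E}{43 + w}$)
$h = \frac{296020}{28769}$ ($h = \frac{9052 + 20550}{\frac{-2 - 93 + 2 \left(-125\right)}{43 - 93} + 2870} = \frac{29602}{\frac{-2 - 93 - 250}{-50} + 2870} = \frac{29602}{\left(- \frac{1}{50}\right) \left(-345\right) + 2870} = \frac{29602}{\frac{69}{10} + 2870} = \frac{29602}{\frac{28769}{10}} = 29602 \cdot \frac{10}{28769} = \frac{296020}{28769} \approx 10.29$)
$\sqrt{J{\left(145,51 \right)} + h} = \sqrt{\left(2 + 51^{2}\right) + \frac{296020}{28769}} = \sqrt{\left(2 + 2601\right) + \frac{296020}{28769}} = \sqrt{2603 + \frac{296020}{28769}} = \sqrt{\frac{75181727}{28769}} = \frac{\sqrt{2162903104063}}{28769}$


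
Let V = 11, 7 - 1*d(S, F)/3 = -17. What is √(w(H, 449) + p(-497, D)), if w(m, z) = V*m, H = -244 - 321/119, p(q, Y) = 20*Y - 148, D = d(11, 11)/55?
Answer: I*√4858559013/1309 ≈ 53.249*I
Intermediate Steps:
d(S, F) = 72 (d(S, F) = 21 - 3*(-17) = 21 + 51 = 72)
D = 72/55 ≈ 1.3091
p(q, Y) = -148 + 20*Y
H = -29357/119 (H = -244 - 321*1/119 = -244 - 321/119 = -29357/119 ≈ -246.70)
w(m, z) = 11*m
√(w(H, 449) + p(-497, D)) = √(11*(-29357/119) + (-148 + 20*(72/55))) = √(-322927/119 + (-148 + 288/11)) = √(-322927/119 - 1340/11) = √(-3711657/1309) = I*√4858559013/1309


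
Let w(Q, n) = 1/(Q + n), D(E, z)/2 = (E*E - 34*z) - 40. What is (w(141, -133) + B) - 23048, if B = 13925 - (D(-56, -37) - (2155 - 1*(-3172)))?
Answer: -100031/8 ≈ -12504.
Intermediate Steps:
D(E, z) = -80 - 68*z + 2*E² (D(E, z) = 2*((E*E - 34*z) - 40) = 2*((E² - 34*z) - 40) = 2*(-40 + E² - 34*z) = -80 - 68*z + 2*E²)
B = 10544 (B = 13925 - ((-80 - 68*(-37) + 2*(-56)²) - (2155 - 1*(-3172))) = 13925 - ((-80 + 2516 + 2*3136) - (2155 + 3172)) = 13925 - ((-80 + 2516 + 6272) - 1*5327) = 13925 - (8708 - 5327) = 13925 - 1*3381 = 13925 - 3381 = 10544)
(w(141, -133) + B) - 23048 = (1/(141 - 133) + 10544) - 23048 = (1/8 + 10544) - 23048 = (⅛ + 10544) - 23048 = 84353/8 - 23048 = -100031/8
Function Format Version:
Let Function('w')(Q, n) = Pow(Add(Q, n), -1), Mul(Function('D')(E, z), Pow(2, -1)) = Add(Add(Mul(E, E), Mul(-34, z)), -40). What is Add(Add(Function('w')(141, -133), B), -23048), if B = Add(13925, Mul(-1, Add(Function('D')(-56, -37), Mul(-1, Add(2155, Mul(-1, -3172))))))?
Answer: Rational(-100031, 8) ≈ -12504.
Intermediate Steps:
Function('D')(E, z) = Add(-80, Mul(-68, z), Mul(2, Pow(E, 2))) (Function('D')(E, z) = Mul(2, Add(Add(Mul(E, E), Mul(-34, z)), -40)) = Mul(2, Add(Add(Pow(E, 2), Mul(-34, z)), -40)) = Mul(2, Add(-40, Pow(E, 2), Mul(-34, z))) = Add(-80, Mul(-68, z), Mul(2, Pow(E, 2))))
B = 10544 (B = Add(13925, Mul(-1, Add(Add(-80, Mul(-68, -37), Mul(2, Pow(-56, 2))), Mul(-1, Add(2155, Mul(-1, -3172)))))) = Add(13925, Mul(-1, Add(Add(-80, 2516, Mul(2, 3136)), Mul(-1, Add(2155, 3172))))) = Add(13925, Mul(-1, Add(Add(-80, 2516, 6272), Mul(-1, 5327)))) = Add(13925, Mul(-1, Add(8708, -5327))) = Add(13925, Mul(-1, 3381)) = Add(13925, -3381) = 10544)
Add(Add(Function('w')(141, -133), B), -23048) = Add(Add(Pow(Add(141, -133), -1), 10544), -23048) = Add(Add(Pow(8, -1), 10544), -23048) = Add(Add(Rational(1, 8), 10544), -23048) = Add(Rational(84353, 8), -23048) = Rational(-100031, 8)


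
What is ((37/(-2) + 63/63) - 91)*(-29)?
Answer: 6293/2 ≈ 3146.5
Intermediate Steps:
((37/(-2) + 63/63) - 91)*(-29) = ((37*(-1/2) + 63*(1/63)) - 91)*(-29) = ((-37/2 + 1) - 91)*(-29) = (-35/2 - 91)*(-29) = -217/2*(-29) = 6293/2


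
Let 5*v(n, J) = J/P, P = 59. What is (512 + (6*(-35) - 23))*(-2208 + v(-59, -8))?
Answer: -181731672/295 ≈ -6.1604e+5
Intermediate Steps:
v(n, J) = J/295 (v(n, J) = (J/59)/5 = J/295)
(512 + (6*(-35) - 23))*(-2208 + v(-59, -8)) = (512 + (6*(-35) - 23))*(-2208 + (1/295)*(-8)) = (512 + (-210 - 23))*(-2208 - 8/295) = (512 - 233)*(-651368/295) = 279*(-651368/295) = -181731672/295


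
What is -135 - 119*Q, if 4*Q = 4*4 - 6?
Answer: -865/2 ≈ -432.50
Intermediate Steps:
Q = 5/2 (Q = (4*4 - 6)/4 = (16 - 6)/4 = (1/4)*10 = 5/2 ≈ 2.5000)
-135 - 119*Q = -135 - 119*5/2 = -135 - 595/2 = -865/2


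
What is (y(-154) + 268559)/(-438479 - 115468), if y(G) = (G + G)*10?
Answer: -88493/184649 ≈ -0.47925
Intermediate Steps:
y(G) = 20*G (y(G) = (2*G)*10 = 20*G)
(y(-154) + 268559)/(-438479 - 115468) = (20*(-154) + 268559)/(-438479 - 115468) = (-3080 + 268559)/(-553947) = 265479*(-1/553947) = -88493/184649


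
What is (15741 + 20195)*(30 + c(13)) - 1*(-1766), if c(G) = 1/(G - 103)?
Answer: 48575102/45 ≈ 1.0794e+6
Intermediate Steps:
c(G) = 1/(-103 + G)
(15741 + 20195)*(30 + c(13)) - 1*(-1766) = (15741 + 20195)*(30 + 1/(-103 + 13)) - 1*(-1766) = 35936*(30 + 1/(-90)) + 1766 = 35936*(30 - 1/90) + 1766 = 35936*(2699/90) + 1766 = 48495632/45 + 1766 = 48575102/45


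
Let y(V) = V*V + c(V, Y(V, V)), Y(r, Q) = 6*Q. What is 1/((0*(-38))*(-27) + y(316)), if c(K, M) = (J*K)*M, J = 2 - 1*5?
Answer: -1/1697552 ≈ -5.8908e-7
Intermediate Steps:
J = -3 (J = 2 - 5 = -3)
c(K, M) = -3*K*M (c(K, M) = (-3*K)*M = -3*K*M)
y(V) = -17*V² (y(V) = V*V - 3*V*6*V = V² - 18*V² = -17*V²)
1/((0*(-38))*(-27) + y(316)) = 1/((0*(-38))*(-27) - 17*316²) = 1/(0*(-27) - 17*99856) = 1/(0 - 1697552) = 1/(-1697552) = -1/1697552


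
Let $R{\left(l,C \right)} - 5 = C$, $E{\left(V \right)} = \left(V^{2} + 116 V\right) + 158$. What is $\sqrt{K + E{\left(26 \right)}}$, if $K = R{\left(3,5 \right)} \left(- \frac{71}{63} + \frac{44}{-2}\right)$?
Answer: $\frac{2 \sqrt{398965}}{21} \approx 60.156$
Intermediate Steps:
$E{\left(V \right)} = 158 + V^{2} + 116 V$
$R{\left(l,C \right)} = 5 + C$
$K = - \frac{14570}{63}$ ($K = \left(5 + 5\right) \left(- \frac{71}{63} + \frac{44}{-2}\right) = 10 \left(\left(-71\right) \frac{1}{63} + 44 \left(- \frac{1}{2}\right)\right) = 10 \left(- \frac{71}{63} - 22\right) = 10 \left(- \frac{1457}{63}\right) = - \frac{14570}{63} \approx -231.27$)
$\sqrt{K + E{\left(26 \right)}} = \sqrt{- \frac{14570}{63} + \left(158 + 26^{2} + 116 \cdot 26\right)} = \sqrt{- \frac{14570}{63} + \left(158 + 676 + 3016\right)} = \sqrt{- \frac{14570}{63} + 3850} = \sqrt{\frac{227980}{63}} = \frac{2 \sqrt{398965}}{21}$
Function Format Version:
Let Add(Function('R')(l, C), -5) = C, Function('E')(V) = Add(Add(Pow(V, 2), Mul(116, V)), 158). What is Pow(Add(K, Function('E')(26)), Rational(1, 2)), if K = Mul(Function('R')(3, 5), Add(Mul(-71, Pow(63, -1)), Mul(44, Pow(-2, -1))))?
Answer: Mul(Rational(2, 21), Pow(398965, Rational(1, 2))) ≈ 60.156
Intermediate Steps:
Function('E')(V) = Add(158, Pow(V, 2), Mul(116, V))
Function('R')(l, C) = Add(5, C)
K = Rational(-14570, 63) (K = Mul(Add(5, 5), Add(Mul(-71, Pow(63, -1)), Mul(44, Pow(-2, -1)))) = Mul(10, Add(Mul(-71, Rational(1, 63)), Mul(44, Rational(-1, 2)))) = Mul(10, Add(Rational(-71, 63), -22)) = Mul(10, Rational(-1457, 63)) = Rational(-14570, 63) ≈ -231.27)
Pow(Add(K, Function('E')(26)), Rational(1, 2)) = Pow(Add(Rational(-14570, 63), Add(158, Pow(26, 2), Mul(116, 26))), Rational(1, 2)) = Pow(Add(Rational(-14570, 63), Add(158, 676, 3016)), Rational(1, 2)) = Pow(Add(Rational(-14570, 63), 3850), Rational(1, 2)) = Pow(Rational(227980, 63), Rational(1, 2)) = Mul(Rational(2, 21), Pow(398965, Rational(1, 2)))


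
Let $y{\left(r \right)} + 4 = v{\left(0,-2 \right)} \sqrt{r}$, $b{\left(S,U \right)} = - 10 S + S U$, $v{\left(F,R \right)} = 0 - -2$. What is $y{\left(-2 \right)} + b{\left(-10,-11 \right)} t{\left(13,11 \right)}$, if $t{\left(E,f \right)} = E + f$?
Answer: $5036 + 2 i \sqrt{2} \approx 5036.0 + 2.8284 i$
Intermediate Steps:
$v{\left(F,R \right)} = 2$ ($v{\left(F,R \right)} = 0 + 2 = 2$)
$y{\left(r \right)} = -4 + 2 \sqrt{r}$
$y{\left(-2 \right)} + b{\left(-10,-11 \right)} t{\left(13,11 \right)} = \left(-4 + 2 \sqrt{-2}\right) + - 10 \left(-10 - 11\right) \left(13 + 11\right) = \left(-4 + 2 i \sqrt{2}\right) + \left(-10\right) \left(-21\right) 24 = \left(-4 + 2 i \sqrt{2}\right) + 210 \cdot 24 = \left(-4 + 2 i \sqrt{2}\right) + 5040 = 5036 + 2 i \sqrt{2}$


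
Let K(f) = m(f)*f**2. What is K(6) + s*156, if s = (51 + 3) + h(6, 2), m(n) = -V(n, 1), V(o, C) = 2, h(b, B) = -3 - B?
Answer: 7572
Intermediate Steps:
m(n) = -2 (m(n) = -1*2 = -2)
K(f) = -2*f**2
s = 49 (s = (51 + 3) + (-3 - 1*2) = 54 + (-3 - 2) = 54 - 5 = 49)
K(6) + s*156 = -2*6**2 + 49*156 = -2*36 + 7644 = -72 + 7644 = 7572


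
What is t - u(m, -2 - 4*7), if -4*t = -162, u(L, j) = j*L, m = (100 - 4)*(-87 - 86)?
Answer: -996399/2 ≈ -4.9820e+5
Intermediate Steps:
m = -16608 (m = 96*(-173) = -16608)
u(L, j) = L*j
t = 81/2 (t = -¼*(-162) = 81/2 ≈ 40.500)
t - u(m, -2 - 4*7) = 81/2 - (-16608)*(-2 - 4*7) = 81/2 - (-16608)*(-2 - 28) = 81/2 - (-16608)*(-30) = 81/2 - 1*498240 = 81/2 - 498240 = -996399/2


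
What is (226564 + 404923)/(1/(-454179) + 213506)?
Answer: 286808134173/96969941573 ≈ 2.9577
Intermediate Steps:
(226564 + 404923)/(1/(-454179) + 213506) = 631487/(-1/454179 + 213506) = 631487/(96969941573/454179) = 631487*(454179/96969941573) = 286808134173/96969941573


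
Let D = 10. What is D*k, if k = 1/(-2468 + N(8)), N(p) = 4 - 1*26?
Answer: -1/249 ≈ -0.0040161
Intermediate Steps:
N(p) = -22 (N(p) = 4 - 26 = -22)
k = -1/2490 (k = 1/(-2468 - 22) = 1/(-2490) = -1/2490 ≈ -0.00040161)
D*k = 10*(-1/2490) = -1/249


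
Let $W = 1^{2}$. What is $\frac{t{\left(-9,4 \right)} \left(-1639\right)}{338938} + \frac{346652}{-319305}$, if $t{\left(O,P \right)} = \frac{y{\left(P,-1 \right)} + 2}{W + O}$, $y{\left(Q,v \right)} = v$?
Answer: $- \frac{939424943713}{865796784720} \approx -1.085$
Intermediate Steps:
$W = 1$
$t{\left(O,P \right)} = \frac{1}{1 + O}$ ($t{\left(O,P \right)} = \frac{-1 + 2}{1 + O} = 1 \frac{1}{1 + O} = \frac{1}{1 + O}$)
$\frac{t{\left(-9,4 \right)} \left(-1639\right)}{338938} + \frac{346652}{-319305} = \frac{\frac{1}{1 - 9} \left(-1639\right)}{338938} + \frac{346652}{-319305} = \frac{1}{-8} \left(-1639\right) \frac{1}{338938} + 346652 \left(- \frac{1}{319305}\right) = \left(- \frac{1}{8}\right) \left(-1639\right) \frac{1}{338938} - \frac{346652}{319305} = \frac{1639}{8} \cdot \frac{1}{338938} - \frac{346652}{319305} = \frac{1639}{2711504} - \frac{346652}{319305} = - \frac{939424943713}{865796784720}$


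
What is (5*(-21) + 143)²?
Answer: 1444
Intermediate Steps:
(5*(-21) + 143)² = (-105 + 143)² = 38² = 1444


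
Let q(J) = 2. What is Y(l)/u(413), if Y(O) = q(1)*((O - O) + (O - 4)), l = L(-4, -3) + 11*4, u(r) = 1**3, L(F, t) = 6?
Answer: 92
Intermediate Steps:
u(r) = 1
l = 50 (l = 6 + 11*4 = 6 + 44 = 50)
Y(O) = -8 + 2*O (Y(O) = 2*((O - O) + (O - 4)) = 2*(0 + (-4 + O)) = 2*(-4 + O) = -8 + 2*O)
Y(l)/u(413) = (-8 + 2*50)/1 = (-8 + 100)*1 = 92*1 = 92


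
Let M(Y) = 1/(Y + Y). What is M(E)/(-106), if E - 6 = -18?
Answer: 1/2544 ≈ 0.00039308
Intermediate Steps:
E = -12 (E = 6 - 18 = -12)
M(Y) = 1/(2*Y)
M(E)/(-106) = ((1/2)/(-12))/(-106) = ((1/2)*(-1/12))*(-1/106) = -1/24*(-1/106) = 1/2544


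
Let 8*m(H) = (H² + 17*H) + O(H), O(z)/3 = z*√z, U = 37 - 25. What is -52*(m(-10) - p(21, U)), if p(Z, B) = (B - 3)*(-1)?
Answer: -13 + 195*I*√10 ≈ -13.0 + 616.64*I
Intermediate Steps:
U = 12
p(Z, B) = 3 - B (p(Z, B) = (-3 + B)*(-1) = 3 - B)
O(z) = 3*z^(3/2) (O(z) = 3*(z*√z) = 3*z^(3/2))
m(H) = H²/8 + 3*H^(3/2)/8 + 17*H/8 (m(H) = ((H² + 17*H) + 3*H^(3/2))/8 = (H² + 3*H^(3/2) + 17*H)/8 = H²/8 + 3*H^(3/2)/8 + 17*H/8)
-52*(m(-10) - p(21, U)) = -52*(((⅛)*(-10)² + 3*(-10)^(3/2)/8 + (17/8)*(-10)) - (3 - 1*12)) = -52*(((⅛)*100 + 3*(-10*I*√10)/8 - 85/4) - (3 - 12)) = -52*((25/2 - 15*I*√10/4 - 85/4) - 1*(-9)) = -52*((-35/4 - 15*I*√10/4) + 9) = -52*(¼ - 15*I*√10/4) = -13 + 195*I*√10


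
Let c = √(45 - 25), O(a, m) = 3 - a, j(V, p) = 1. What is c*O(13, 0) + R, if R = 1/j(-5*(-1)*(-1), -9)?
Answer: 1 - 20*√5 ≈ -43.721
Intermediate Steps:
c = 2*√5 (c = √20 = 2*√5 ≈ 4.4721)
R = 1 (R = 1/1 = 1)
c*O(13, 0) + R = (2*√5)*(3 - 1*13) + 1 = (2*√5)*(3 - 13) + 1 = (2*√5)*(-10) + 1 = -20*√5 + 1 = 1 - 20*√5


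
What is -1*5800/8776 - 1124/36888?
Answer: -6994207/10116534 ≈ -0.69136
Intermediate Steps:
-1*5800/8776 - 1124/36888 = -5800*1/8776 - 1124*1/36888 = -725/1097 - 281/9222 = -6994207/10116534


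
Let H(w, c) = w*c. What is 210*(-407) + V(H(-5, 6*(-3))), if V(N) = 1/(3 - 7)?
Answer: -341881/4 ≈ -85470.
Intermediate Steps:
H(w, c) = c*w
V(N) = -¼ (V(N) = 1/(-4) = -¼)
210*(-407) + V(H(-5, 6*(-3))) = 210*(-407) - ¼ = -85470 - ¼ = -341881/4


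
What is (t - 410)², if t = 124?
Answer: 81796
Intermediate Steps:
(t - 410)² = (124 - 410)² = (-286)² = 81796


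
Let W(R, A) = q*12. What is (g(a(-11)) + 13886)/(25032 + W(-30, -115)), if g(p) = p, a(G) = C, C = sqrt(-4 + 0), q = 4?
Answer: 6943/12540 + I/12540 ≈ 0.55367 + 7.9745e-5*I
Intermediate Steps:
W(R, A) = 48 (W(R, A) = 4*12 = 48)
C = 2*I (C = sqrt(-4) = 2*I ≈ 2.0*I)
a(G) = 2*I
(g(a(-11)) + 13886)/(25032 + W(-30, -115)) = (2*I + 13886)/(25032 + 48) = (13886 + 2*I)/25080 = (13886 + 2*I)*(1/25080) = 6943/12540 + I/12540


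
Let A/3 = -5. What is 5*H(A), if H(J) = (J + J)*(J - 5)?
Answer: 3000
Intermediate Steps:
A = -15 (A = 3*(-5) = -15)
H(J) = 2*J*(-5 + J) (H(J) = (2*J)*(-5 + J) = 2*J*(-5 + J))
5*H(A) = 5*(2*(-15)*(-5 - 15)) = 5*(2*(-15)*(-20)) = 5*600 = 3000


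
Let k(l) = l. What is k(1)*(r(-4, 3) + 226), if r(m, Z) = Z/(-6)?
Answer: 451/2 ≈ 225.50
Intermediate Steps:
r(m, Z) = -Z/6 (r(m, Z) = Z*(-⅙) = -Z/6)
k(1)*(r(-4, 3) + 226) = 1*(-⅙*3 + 226) = 1*(-½ + 226) = 1*(451/2) = 451/2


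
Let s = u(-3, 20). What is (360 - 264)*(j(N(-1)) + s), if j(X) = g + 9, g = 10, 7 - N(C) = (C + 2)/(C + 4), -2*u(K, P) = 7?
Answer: 1488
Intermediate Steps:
u(K, P) = -7/2 (u(K, P) = -½*7 = -7/2)
N(C) = 7 - (2 + C)/(4 + C) (N(C) = 7 - (C + 2)/(C + 4) = 7 - (2 + C)/(4 + C))
s = -7/2 ≈ -3.5000
j(X) = 19 (j(X) = 10 + 9 = 19)
(360 - 264)*(j(N(-1)) + s) = (360 - 264)*(19 - 7/2) = 96*(31/2) = 1488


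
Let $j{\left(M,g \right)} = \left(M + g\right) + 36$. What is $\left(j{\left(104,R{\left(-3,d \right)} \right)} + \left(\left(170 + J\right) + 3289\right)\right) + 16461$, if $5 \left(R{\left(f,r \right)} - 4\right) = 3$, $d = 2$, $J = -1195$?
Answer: $\frac{94348}{5} \approx 18870.0$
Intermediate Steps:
$R{\left(f,r \right)} = \frac{23}{5}$ ($R{\left(f,r \right)} = 4 + \frac{1}{5} \cdot 3 = 4 + \frac{3}{5} = \frac{23}{5}$)
$j{\left(M,g \right)} = 36 + M + g$
$\left(j{\left(104,R{\left(-3,d \right)} \right)} + \left(\left(170 + J\right) + 3289\right)\right) + 16461 = \left(\left(36 + 104 + \frac{23}{5}\right) + \left(\left(170 - 1195\right) + 3289\right)\right) + 16461 = \left(\frac{723}{5} + \left(-1025 + 3289\right)\right) + 16461 = \left(\frac{723}{5} + 2264\right) + 16461 = \frac{12043}{5} + 16461 = \frac{94348}{5}$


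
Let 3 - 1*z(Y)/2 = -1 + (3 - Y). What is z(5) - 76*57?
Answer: -4320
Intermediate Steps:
z(Y) = 2 + 2*Y (z(Y) = 6 - 2*(-1 + (3 - Y)) = 6 - 2*(2 - Y) = 6 + (-4 + 2*Y) = 2 + 2*Y)
z(5) - 76*57 = (2 + 2*5) - 76*57 = (2 + 10) - 4332 = 12 - 4332 = -4320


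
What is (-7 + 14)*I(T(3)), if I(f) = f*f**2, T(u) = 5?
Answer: 875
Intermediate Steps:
I(f) = f**3
(-7 + 14)*I(T(3)) = (-7 + 14)*5**3 = 7*125 = 875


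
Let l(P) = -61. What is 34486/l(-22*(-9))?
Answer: -34486/61 ≈ -565.34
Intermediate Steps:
34486/l(-22*(-9)) = 34486/(-61) = 34486*(-1/61) = -34486/61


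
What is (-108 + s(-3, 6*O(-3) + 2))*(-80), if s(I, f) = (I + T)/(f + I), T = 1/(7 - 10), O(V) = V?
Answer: 491680/57 ≈ 8626.0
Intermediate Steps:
T = -1/3 (T = 1/(-3) = -1/3 ≈ -0.33333)
s(I, f) = (-1/3 + I)/(I + f) (s(I, f) = (I - 1/3)/(f + I) = (-1/3 + I)/(I + f))
(-108 + s(-3, 6*O(-3) + 2))*(-80) = (-108 + (-1/3 - 3)/(-3 + (6*(-3) + 2)))*(-80) = (-108 - 10/3/(-3 + (-18 + 2)))*(-80) = (-108 - 10/3/(-3 - 16))*(-80) = (-108 - 10/3/(-19))*(-80) = (-108 - 1/19*(-10/3))*(-80) = (-108 + 10/57)*(-80) = -6146/57*(-80) = 491680/57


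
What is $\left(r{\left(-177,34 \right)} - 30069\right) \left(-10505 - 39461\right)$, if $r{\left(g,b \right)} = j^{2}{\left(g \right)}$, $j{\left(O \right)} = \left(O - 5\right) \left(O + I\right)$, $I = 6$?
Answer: $-48394510090290$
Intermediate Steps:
$j{\left(O \right)} = \left(-5 + O\right) \left(6 + O\right)$ ($j{\left(O \right)} = \left(O - 5\right) \left(O + 6\right) = \left(-5 + O\right) \left(6 + O\right)$)
$r{\left(g,b \right)} = \left(-30 + g + g^{2}\right)^{2}$
$\left(r{\left(-177,34 \right)} - 30069\right) \left(-10505 - 39461\right) = \left(\left(-30 - 177 + \left(-177\right)^{2}\right)^{2} - 30069\right) \left(-10505 - 39461\right) = \left(\left(-30 - 177 + 31329\right)^{2} - 30069\right) \left(-49966\right) = \left(31122^{2} - 30069\right) \left(-49966\right) = \left(968578884 - 30069\right) \left(-49966\right) = 968548815 \left(-49966\right) = -48394510090290$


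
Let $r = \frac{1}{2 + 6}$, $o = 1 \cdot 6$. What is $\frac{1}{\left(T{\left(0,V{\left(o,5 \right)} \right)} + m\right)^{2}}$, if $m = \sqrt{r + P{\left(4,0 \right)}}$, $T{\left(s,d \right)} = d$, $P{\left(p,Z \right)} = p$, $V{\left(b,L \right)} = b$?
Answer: $\frac{16}{\left(24 + \sqrt{66}\right)^{2}} \approx 0.015505$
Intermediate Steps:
$o = 6$
$r = \frac{1}{8} \approx 0.125$
$m = \frac{\sqrt{66}}{4}$ ($m = \sqrt{\frac{1}{8} + 4} = \sqrt{\frac{33}{8}} = \frac{\sqrt{66}}{4} \approx 2.031$)
$\frac{1}{\left(T{\left(0,V{\left(o,5 \right)} \right)} + m\right)^{2}} = \frac{1}{\left(6 + \frac{\sqrt{66}}{4}\right)^{2}}$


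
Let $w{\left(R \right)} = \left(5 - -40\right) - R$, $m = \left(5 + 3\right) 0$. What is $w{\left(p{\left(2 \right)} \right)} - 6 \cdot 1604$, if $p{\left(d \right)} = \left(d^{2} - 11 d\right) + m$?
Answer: $-9561$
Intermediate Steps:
$m = 0$ ($m = 8 \cdot 0 = 0$)
$p{\left(d \right)} = d^{2} - 11 d$ ($p{\left(d \right)} = \left(d^{2} - 11 d\right) + 0 = d^{2} - 11 d$)
$w{\left(R \right)} = 45 - R$ ($w{\left(R \right)} = \left(5 + 40\right) - R = 45 - R$)
$w{\left(p{\left(2 \right)} \right)} - 6 \cdot 1604 = \left(45 - 2 \left(-11 + 2\right)\right) - 6 \cdot 1604 = \left(45 - 2 \left(-9\right)\right) - 9624 = \left(45 - -18\right) - 9624 = \left(45 + 18\right) - 9624 = 63 - 9624 = -9561$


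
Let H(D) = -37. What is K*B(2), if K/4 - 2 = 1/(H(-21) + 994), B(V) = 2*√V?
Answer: 15320*√2/957 ≈ 22.639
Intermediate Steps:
K = 7660/957 (K = 8 + 4/(-37 + 994) = 8 + 4/957 = 7660/957 ≈ 8.0042)
K*B(2) = 7660*(2*√2)/957 = 15320*√2/957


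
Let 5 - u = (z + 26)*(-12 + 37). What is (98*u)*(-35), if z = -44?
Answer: -1560650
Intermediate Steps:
u = 455 (u = 5 - (-44 + 26)*(-12 + 37) = 5 - (-18)*25 = 5 - 1*(-450) = 5 + 450 = 455)
(98*u)*(-35) = (98*455)*(-35) = 44590*(-35) = -1560650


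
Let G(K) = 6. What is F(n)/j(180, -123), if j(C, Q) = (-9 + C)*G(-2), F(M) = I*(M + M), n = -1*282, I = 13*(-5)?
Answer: 6110/171 ≈ 35.731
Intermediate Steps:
I = -65
n = -282
F(M) = -130*M (F(M) = -65*(M + M) = -130*M)
j(C, Q) = -54 + 6*C (j(C, Q) = (-9 + C)*6 = -54 + 6*C)
F(n)/j(180, -123) = (-130*(-282))/(-54 + 6*180) = 36660/(-54 + 1080) = 36660/1026 = 36660*(1/1026) = 6110/171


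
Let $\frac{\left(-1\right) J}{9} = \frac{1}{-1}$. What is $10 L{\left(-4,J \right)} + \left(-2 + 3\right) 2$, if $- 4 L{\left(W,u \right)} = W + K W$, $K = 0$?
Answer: $12$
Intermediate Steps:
$J = 9$ ($J = - \frac{9}{-1} = \left(-9\right) \left(-1\right) = 9$)
$L{\left(W,u \right)} = - \frac{W}{4}$ ($L{\left(W,u \right)} = - \frac{W + 0 W}{4} = - \frac{W + 0}{4} = - \frac{W}{4}$)
$10 L{\left(-4,J \right)} + \left(-2 + 3\right) 2 = 10 \left(\left(- \frac{1}{4}\right) \left(-4\right)\right) + \left(-2 + 3\right) 2 = 10 \cdot 1 + 1 \cdot 2 = 10 + 2 = 12$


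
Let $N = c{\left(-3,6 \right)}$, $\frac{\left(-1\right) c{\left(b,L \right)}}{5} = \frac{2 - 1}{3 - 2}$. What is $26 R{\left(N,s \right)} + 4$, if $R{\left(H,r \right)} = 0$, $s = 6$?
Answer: $4$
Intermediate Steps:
$c{\left(b,L \right)} = -5$ ($c{\left(b,L \right)} = - 5 \frac{2 - 1}{3 - 2} = - 5 \cdot 1 \cdot 1^{-1} = - 5 \cdot 1 \cdot 1 = \left(-5\right) 1 = -5$)
$N = -5$
$26 R{\left(N,s \right)} + 4 = 26 \cdot 0 + 4 = 0 + 4 = 4$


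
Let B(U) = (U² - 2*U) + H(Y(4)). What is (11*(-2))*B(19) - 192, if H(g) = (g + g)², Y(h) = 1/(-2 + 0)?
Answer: -7320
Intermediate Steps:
Y(h) = -½ (Y(h) = 1/(-2) = -½)
H(g) = 4*g² (H(g) = (2*g)² = 4*g²)
B(U) = 1 + U² - 2*U (B(U) = (U² - 2*U) + 4*(-½)² = (U² - 2*U) + 4*(¼) = (U² - 2*U) + 1 = 1 + U² - 2*U)
(11*(-2))*B(19) - 192 = (11*(-2))*(1 + 19² - 2*19) - 192 = -22*(1 + 361 - 38) - 192 = -22*324 - 192 = -7128 - 192 = -7320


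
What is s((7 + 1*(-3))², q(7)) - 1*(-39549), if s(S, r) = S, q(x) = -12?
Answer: 39565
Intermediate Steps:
s((7 + 1*(-3))², q(7)) - 1*(-39549) = (7 + 1*(-3))² - 1*(-39549) = (7 - 3)² + 39549 = 4² + 39549 = 16 + 39549 = 39565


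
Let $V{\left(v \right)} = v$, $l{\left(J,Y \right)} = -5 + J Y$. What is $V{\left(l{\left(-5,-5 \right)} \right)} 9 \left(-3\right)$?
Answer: $-540$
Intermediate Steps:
$V{\left(l{\left(-5,-5 \right)} \right)} 9 \left(-3\right) = \left(-5 - -25\right) 9 \left(-3\right) = \left(-5 + 25\right) 9 \left(-3\right) = 20 \cdot 9 \left(-3\right) = 180 \left(-3\right) = -540$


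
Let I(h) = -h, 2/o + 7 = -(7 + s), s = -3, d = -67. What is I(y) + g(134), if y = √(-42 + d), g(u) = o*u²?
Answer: -35912/11 - I*√109 ≈ -3264.7 - 10.44*I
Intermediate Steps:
o = -2/11 (o = 2/(-7 - (7 - 3)) = 2/(-7 - 1*4) = 2/(-7 - 4) = 2/(-11) = 2*(-1/11) = -2/11 ≈ -0.18182)
g(u) = -2*u²/11
y = I*√109 (y = √(-42 - 67) = √(-109) = I*√109 ≈ 10.44*I)
I(y) + g(134) = -I*√109 - 2/11*134² = -I*√109 - 2/11*17956 = -I*√109 - 35912/11 = -35912/11 - I*√109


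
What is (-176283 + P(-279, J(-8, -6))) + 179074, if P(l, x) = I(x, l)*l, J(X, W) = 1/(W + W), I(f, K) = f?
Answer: 11257/4 ≈ 2814.3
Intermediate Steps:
J(X, W) = 1/(2*W)
P(l, x) = l*x (P(l, x) = x*l = l*x)
(-176283 + P(-279, J(-8, -6))) + 179074 = (-176283 - 279/(2*(-6))) + 179074 = (-176283 - 279*(-1)/(2*6)) + 179074 = (-176283 - 279*(-1/12)) + 179074 = (-176283 + 93/4) + 179074 = -705039/4 + 179074 = 11257/4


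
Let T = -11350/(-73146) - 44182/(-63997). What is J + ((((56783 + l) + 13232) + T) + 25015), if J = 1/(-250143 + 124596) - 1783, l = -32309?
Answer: 5968971553452093884/97950190897569 ≈ 60939.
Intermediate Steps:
T = 1979051261/2340562281 (T = -11350*(-1/73146) - 44182*(-1/63997) = 5675/36573 + 44182/63997 = 1979051261/2340562281 ≈ 0.84554)
J = -223850302/125547 (J = 1/(-125547) - 1783 = -1/125547 - 1783 = -223850302/125547 ≈ -1783.0)
J + ((((56783 + l) + 13232) + T) + 25015) = -223850302/125547 + ((((56783 - 32309) + 13232) + 1979051261/2340562281) + 25015) = -223850302/125547 + (((24474 + 13232) + 1979051261/2340562281) + 25015) = -223850302/125547 + ((37706 + 1979051261/2340562281) + 25015) = -223850302/125547 + (88255220418647/2340562281 + 25015) = -223850302/125547 + 146804385877862/2340562281 = 5968971553452093884/97950190897569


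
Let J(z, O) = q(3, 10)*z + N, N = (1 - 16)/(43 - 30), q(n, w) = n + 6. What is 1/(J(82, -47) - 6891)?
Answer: -13/80004 ≈ -0.00016249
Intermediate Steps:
q(n, w) = 6 + n
N = -15/13 ≈ -1.1538
J(z, O) = -15/13 + 9*z (J(z, O) = (6 + 3)*z - 15/13 = 9*z - 15/13 = -15/13 + 9*z)
1/(J(82, -47) - 6891) = 1/((-15/13 + 9*82) - 6891) = 1/((-15/13 + 738) - 6891) = 1/(9579/13 - 6891) = 1/(-80004/13) = -13/80004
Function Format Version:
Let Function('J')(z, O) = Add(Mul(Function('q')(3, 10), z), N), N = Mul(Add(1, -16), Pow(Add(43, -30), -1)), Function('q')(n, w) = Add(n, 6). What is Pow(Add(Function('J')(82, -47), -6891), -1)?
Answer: Rational(-13, 80004) ≈ -0.00016249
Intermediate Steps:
Function('q')(n, w) = Add(6, n)
N = Rational(-15, 13) (N = Mul(-15, Pow(13, -1)) = Mul(-15, Rational(1, 13)) = Rational(-15, 13) ≈ -1.1538)
Function('J')(z, O) = Add(Rational(-15, 13), Mul(9, z)) (Function('J')(z, O) = Add(Mul(Add(6, 3), z), Rational(-15, 13)) = Add(Mul(9, z), Rational(-15, 13)) = Add(Rational(-15, 13), Mul(9, z)))
Pow(Add(Function('J')(82, -47), -6891), -1) = Pow(Add(Add(Rational(-15, 13), Mul(9, 82)), -6891), -1) = Pow(Add(Add(Rational(-15, 13), 738), -6891), -1) = Pow(Add(Rational(9579, 13), -6891), -1) = Pow(Rational(-80004, 13), -1) = Rational(-13, 80004)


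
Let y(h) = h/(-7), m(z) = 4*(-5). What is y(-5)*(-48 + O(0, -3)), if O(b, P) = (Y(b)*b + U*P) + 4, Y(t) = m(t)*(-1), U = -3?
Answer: -25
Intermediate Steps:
m(z) = -20
y(h) = -h/7 (y(h) = h*(-⅐) = -h/7)
Y(t) = 20 (Y(t) = -20*(-1) = 20)
O(b, P) = 4 - 3*P + 20*b (O(b, P) = (20*b - 3*P) + 4 = (-3*P + 20*b) + 4 = 4 - 3*P + 20*b)
y(-5)*(-48 + O(0, -3)) = (-⅐*(-5))*(-48 + (4 - 3*(-3) + 20*0)) = 5*(-48 + (4 + 9 + 0))/7 = 5*(-48 + 13)/7 = (5/7)*(-35) = -25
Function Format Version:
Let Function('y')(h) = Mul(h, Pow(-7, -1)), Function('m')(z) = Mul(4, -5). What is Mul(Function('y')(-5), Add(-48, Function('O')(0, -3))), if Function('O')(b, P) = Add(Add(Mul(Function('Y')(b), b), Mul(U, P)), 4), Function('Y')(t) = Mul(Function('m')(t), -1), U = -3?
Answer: -25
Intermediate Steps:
Function('m')(z) = -20
Function('y')(h) = Mul(Rational(-1, 7), h) (Function('y')(h) = Mul(h, Rational(-1, 7)) = Mul(Rational(-1, 7), h))
Function('Y')(t) = 20 (Function('Y')(t) = Mul(-20, -1) = 20)
Function('O')(b, P) = Add(4, Mul(-3, P), Mul(20, b)) (Function('O')(b, P) = Add(Add(Mul(20, b), Mul(-3, P)), 4) = Add(Add(Mul(-3, P), Mul(20, b)), 4) = Add(4, Mul(-3, P), Mul(20, b)))
Mul(Function('y')(-5), Add(-48, Function('O')(0, -3))) = Mul(Mul(Rational(-1, 7), -5), Add(-48, Add(4, Mul(-3, -3), Mul(20, 0)))) = Mul(Rational(5, 7), Add(-48, Add(4, 9, 0))) = Mul(Rational(5, 7), Add(-48, 13)) = Mul(Rational(5, 7), -35) = -25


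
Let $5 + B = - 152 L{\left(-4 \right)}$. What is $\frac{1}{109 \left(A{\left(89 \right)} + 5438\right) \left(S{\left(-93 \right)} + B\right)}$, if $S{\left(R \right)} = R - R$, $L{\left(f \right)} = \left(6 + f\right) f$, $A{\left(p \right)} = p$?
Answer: $\frac{1}{729558473} \approx 1.3707 \cdot 10^{-9}$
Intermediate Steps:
$L{\left(f \right)} = f \left(6 + f\right)$
$S{\left(R \right)} = 0$
$B = 1211$ ($B = -5 - 152 \left(- 4 \left(6 - 4\right)\right) = -5 - 152 \left(\left(-4\right) 2\right) = -5 - -1216 = -5 + 1216 = 1211$)
$\frac{1}{109 \left(A{\left(89 \right)} + 5438\right) \left(S{\left(-93 \right)} + B\right)} = \frac{1}{109 \left(89 + 5438\right) \left(0 + 1211\right)} = \frac{1}{109 \cdot 5527 \cdot 1211} = \frac{1}{109 \cdot 6693197} = \frac{1}{729558473}$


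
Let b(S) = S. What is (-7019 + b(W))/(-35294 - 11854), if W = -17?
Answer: 1759/11787 ≈ 0.14923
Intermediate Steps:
(-7019 + b(W))/(-35294 - 11854) = (-7019 - 17)/(-35294 - 11854) = -7036/(-47148) = -7036*(-1/47148) = 1759/11787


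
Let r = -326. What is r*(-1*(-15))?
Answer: -4890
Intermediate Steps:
r*(-1*(-15)) = -(-326)*(-15) = -326*15 = -4890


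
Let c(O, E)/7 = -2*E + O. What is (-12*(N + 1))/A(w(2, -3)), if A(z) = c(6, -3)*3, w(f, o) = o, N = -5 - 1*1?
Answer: 5/21 ≈ 0.23810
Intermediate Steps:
c(O, E) = -14*E + 7*O (c(O, E) = 7*(-2*E + O) = 7*(O - 2*E) = -14*E + 7*O)
N = -6 (N = -5 - 1 = -6)
A(z) = 252 (A(z) = (-14*(-3) + 7*6)*3 = (42 + 42)*3 = 84*3 = 252)
(-12*(N + 1))/A(w(2, -3)) = -12*(-6 + 1)/252 = -12*(-5)*(1/252) = 60*(1/252) = 5/21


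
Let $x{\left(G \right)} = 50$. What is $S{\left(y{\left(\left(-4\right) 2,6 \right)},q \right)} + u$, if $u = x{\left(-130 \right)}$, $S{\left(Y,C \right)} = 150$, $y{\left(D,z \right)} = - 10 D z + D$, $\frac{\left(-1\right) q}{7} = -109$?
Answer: $200$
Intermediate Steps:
$q = 763$ ($q = \left(-7\right) \left(-109\right) = 763$)
$y{\left(D,z \right)} = D - 10 D z$ ($y{\left(D,z \right)} = - 10 D z + D = D - 10 D z$)
$u = 50$
$S{\left(y{\left(\left(-4\right) 2,6 \right)},q \right)} + u = 150 + 50 = 200$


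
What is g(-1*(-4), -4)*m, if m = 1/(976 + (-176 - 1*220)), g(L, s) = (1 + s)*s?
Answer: 3/145 ≈ 0.020690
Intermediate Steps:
g(L, s) = s*(1 + s)
m = 1/580 (m = 1/(976 + (-176 - 220)) = 1/(976 - 396) = 1/580 ≈ 0.0017241)
g(-1*(-4), -4)*m = -4*(1 - 4)*(1/580) = -4*(-3)*(1/580) = 12*(1/580) = 3/145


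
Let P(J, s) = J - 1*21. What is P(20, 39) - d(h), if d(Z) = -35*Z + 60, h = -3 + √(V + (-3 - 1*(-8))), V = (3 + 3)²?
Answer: -166 + 35*√41 ≈ 58.109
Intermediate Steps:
V = 36 (V = 6² = 36)
P(J, s) = -21 + J (P(J, s) = J - 21 = -21 + J)
h = -3 + √41 (h = -3 + √(36 + (-3 - 1*(-8))) = -3 + √(36 + (-3 + 8)) = -3 + √(36 + 5) = -3 + √41 ≈ 3.4031)
d(Z) = 60 - 35*Z
P(20, 39) - d(h) = (-21 + 20) - (60 - 35*(-3 + √41)) = -1 - (60 + (105 - 35*√41)) = -1 - (165 - 35*√41) = -1 + (-165 + 35*√41) = -166 + 35*√41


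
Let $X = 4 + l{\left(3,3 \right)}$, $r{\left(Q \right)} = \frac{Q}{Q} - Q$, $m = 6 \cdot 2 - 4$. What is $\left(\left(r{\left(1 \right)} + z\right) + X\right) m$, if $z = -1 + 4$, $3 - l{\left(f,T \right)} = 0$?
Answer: $80$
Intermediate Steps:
$l{\left(f,T \right)} = 3$ ($l{\left(f,T \right)} = 3 - 0 = 3 + 0 = 3$)
$m = 8$ ($m = 12 - 4 = 8$)
$z = 3$
$r{\left(Q \right)} = 1 - Q$
$X = 7$ ($X = 4 + 3 = 7$)
$\left(\left(r{\left(1 \right)} + z\right) + X\right) m = \left(\left(\left(1 - 1\right) + 3\right) + 7\right) 8 = \left(\left(0 + 3\right) + 7\right) 8 = \left(3 + 7\right) 8 = 10 \cdot 8 = 80$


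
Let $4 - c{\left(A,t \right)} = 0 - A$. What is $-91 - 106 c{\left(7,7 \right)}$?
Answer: $-1257$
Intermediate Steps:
$c{\left(A,t \right)} = 4 + A$ ($c{\left(A,t \right)} = 4 - \left(0 - A\right) = 4 - - A = 4 + A$)
$-91 - 106 c{\left(7,7 \right)} = -91 - 106 \left(4 + 7\right) = -91 - 1166 = -1257$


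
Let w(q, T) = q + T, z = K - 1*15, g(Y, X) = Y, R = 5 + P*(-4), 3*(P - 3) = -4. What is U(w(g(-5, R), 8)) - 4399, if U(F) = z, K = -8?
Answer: -4422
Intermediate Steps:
P = 5/3 (P = 3 + (⅓)*(-4) = 3 - 4/3 = 5/3 ≈ 1.6667)
R = -5/3 (R = 5 + (5/3)*(-4) = 5 - 20/3 = -5/3 ≈ -1.6667)
z = -23 (z = -8 - 1*15 = -8 - 15 = -23)
w(q, T) = T + q
U(F) = -23
U(w(g(-5, R), 8)) - 4399 = -23 - 4399 = -4422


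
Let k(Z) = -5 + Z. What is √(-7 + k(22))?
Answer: √10 ≈ 3.1623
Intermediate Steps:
√(-7 + k(22)) = √(-7 + (-5 + 22)) = √(-7 + 17) = √10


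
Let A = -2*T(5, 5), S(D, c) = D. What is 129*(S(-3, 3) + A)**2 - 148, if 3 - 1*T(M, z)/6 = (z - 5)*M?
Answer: 196061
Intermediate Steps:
T(M, z) = 18 - 6*M*(-5 + z) (T(M, z) = 18 - 6*(z - 5)*M = 18 - 6*(-5 + z)*M = 18 - 6*M*(-5 + z))
A = -36 (A = -2*(18 + 30*5 - 6*5*5) = -2*(18 + 150 - 150) = -2*18 = -36)
129*(S(-3, 3) + A)**2 - 148 = 129*(-3 - 36)**2 - 148 = 129*(-39)**2 - 148 = 129*1521 - 148 = 196209 - 148 = 196061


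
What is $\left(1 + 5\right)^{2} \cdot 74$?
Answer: $2664$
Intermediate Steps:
$\left(1 + 5\right)^{2} \cdot 74 = 6^{2} \cdot 74 = 36 \cdot 74 = 2664$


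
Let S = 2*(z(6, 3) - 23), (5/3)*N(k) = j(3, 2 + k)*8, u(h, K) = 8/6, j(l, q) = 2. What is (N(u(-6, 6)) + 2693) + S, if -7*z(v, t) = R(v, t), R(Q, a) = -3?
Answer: 93011/35 ≈ 2657.5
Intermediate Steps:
u(h, K) = 4/3 (u(h, K) = 8*(1/6) = 4/3)
z(v, t) = 3/7 (z(v, t) = -1/7*(-3) = 3/7)
N(k) = 48/5 (N(k) = 3*(2*8)/5 = (3/5)*16 = 48/5)
S = -316/7 (S = 2*(3/7 - 23) = 2*(-158/7) = -316/7 ≈ -45.143)
(N(u(-6, 6)) + 2693) + S = (48/5 + 2693) - 316/7 = 13513/5 - 316/7 = 93011/35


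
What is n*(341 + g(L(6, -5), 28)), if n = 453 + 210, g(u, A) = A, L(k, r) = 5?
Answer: 244647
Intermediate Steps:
n = 663
n*(341 + g(L(6, -5), 28)) = 663*(341 + 28) = 663*369 = 244647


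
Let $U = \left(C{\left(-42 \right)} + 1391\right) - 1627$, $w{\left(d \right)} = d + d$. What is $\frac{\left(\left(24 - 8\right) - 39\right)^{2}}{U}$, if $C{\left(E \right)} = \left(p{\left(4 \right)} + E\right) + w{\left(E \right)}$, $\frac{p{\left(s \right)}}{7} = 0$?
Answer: $- \frac{529}{362} \approx -1.4613$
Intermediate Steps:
$p{\left(s \right)} = 0$ ($p{\left(s \right)} = 7 \cdot 0 = 0$)
$w{\left(d \right)} = 2 d$
$C{\left(E \right)} = 3 E$ ($C{\left(E \right)} = \left(0 + E\right) + 2 E = E + 2 E = 3 E$)
$U = -362$ ($U = \left(3 \left(-42\right) + 1391\right) - 1627 = \left(-126 + 1391\right) - 1627 = 1265 - 1627 = -362$)
$\frac{\left(\left(24 - 8\right) - 39\right)^{2}}{U} = \frac{\left(\left(24 - 8\right) - 39\right)^{2}}{-362} = \left(16 - 39\right)^{2} \left(- \frac{1}{362}\right) = \left(-23\right)^{2} \left(- \frac{1}{362}\right) = 529 \left(- \frac{1}{362}\right) = - \frac{529}{362}$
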